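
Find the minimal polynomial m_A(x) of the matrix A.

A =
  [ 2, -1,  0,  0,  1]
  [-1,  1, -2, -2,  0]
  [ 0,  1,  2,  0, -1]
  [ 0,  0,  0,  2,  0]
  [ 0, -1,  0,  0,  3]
x^3 - 6*x^2 + 12*x - 8

The characteristic polynomial is χ_A(x) = (x - 2)^5, so the eigenvalues are known. The minimal polynomial is
  m_A(x) = Π_λ (x − λ)^{k_λ}
where k_λ is the size of the *largest* Jordan block for λ (equivalently, the smallest k with (A − λI)^k v = 0 for every generalised eigenvector v of λ).

  λ = 2: largest Jordan block has size 3, contributing (x − 2)^3

So m_A(x) = (x - 2)^3 = x^3 - 6*x^2 + 12*x - 8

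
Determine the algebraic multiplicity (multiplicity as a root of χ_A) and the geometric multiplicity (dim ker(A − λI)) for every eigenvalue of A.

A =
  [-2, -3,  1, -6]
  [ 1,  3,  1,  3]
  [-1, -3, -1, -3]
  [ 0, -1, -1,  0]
λ = 0: alg = 4, geom = 2

Step 1 — factor the characteristic polynomial to read off the algebraic multiplicities:
  χ_A(x) = x^4

Step 2 — compute geometric multiplicities via the rank-nullity identity g(λ) = n − rank(A − λI):
  rank(A − (0)·I) = 2, so dim ker(A − (0)·I) = n − 2 = 2

Summary:
  λ = 0: algebraic multiplicity = 4, geometric multiplicity = 2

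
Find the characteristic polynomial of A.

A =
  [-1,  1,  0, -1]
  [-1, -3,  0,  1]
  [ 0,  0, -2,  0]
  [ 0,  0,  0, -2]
x^4 + 8*x^3 + 24*x^2 + 32*x + 16

Expanding det(x·I − A) (e.g. by cofactor expansion or by noting that A is similar to its Jordan form J, which has the same characteristic polynomial as A) gives
  χ_A(x) = x^4 + 8*x^3 + 24*x^2 + 32*x + 16
which factors as (x + 2)^4. The eigenvalues (with algebraic multiplicities) are λ = -2 with multiplicity 4.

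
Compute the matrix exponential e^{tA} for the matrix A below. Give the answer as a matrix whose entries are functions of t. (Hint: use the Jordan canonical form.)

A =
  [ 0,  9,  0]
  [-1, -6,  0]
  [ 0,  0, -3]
e^{tA} =
  [3*t*exp(-3*t) + exp(-3*t), 9*t*exp(-3*t), 0]
  [-t*exp(-3*t), -3*t*exp(-3*t) + exp(-3*t), 0]
  [0, 0, exp(-3*t)]

Strategy: write A = P · J · P⁻¹ where J is a Jordan canonical form, so e^{tA} = P · e^{tJ} · P⁻¹, and e^{tJ} can be computed block-by-block.

A has Jordan form
J =
  [-3,  1,  0]
  [ 0, -3,  0]
  [ 0,  0, -3]
(up to reordering of blocks).

Per-block formulas:
  For a 1×1 block at λ = -3: exp(t · [-3]) = [e^(-3t)].
  For a 2×2 Jordan block J_2(-3): exp(t · J_2(-3)) = e^(-3t)·(I + t·N), where N is the 2×2 nilpotent shift.

After assembling e^{tJ} and conjugating by P, we get:

e^{tA} =
  [3*t*exp(-3*t) + exp(-3*t), 9*t*exp(-3*t), 0]
  [-t*exp(-3*t), -3*t*exp(-3*t) + exp(-3*t), 0]
  [0, 0, exp(-3*t)]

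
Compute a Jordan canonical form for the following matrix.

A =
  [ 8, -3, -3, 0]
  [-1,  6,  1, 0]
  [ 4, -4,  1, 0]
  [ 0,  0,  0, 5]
J_2(5) ⊕ J_1(5) ⊕ J_1(5)

The characteristic polynomial is
  det(x·I − A) = x^4 - 20*x^3 + 150*x^2 - 500*x + 625 = (x - 5)^4

Eigenvalues and multiplicities (the geometric multiplicity of λ is n − rank(A − λI), which equals the number of Jordan blocks for λ):
  λ = 5: algebraic multiplicity = 4, geometric multiplicity = 3

Determining the block sizes for each eigenvalue:
  λ = 5: 3 blocks summing to 4 forces exactly one block of size 2 and the rest size 1 → block sizes [2, 1, 1]

Assembling the blocks gives a Jordan form
J =
  [5, 1, 0, 0]
  [0, 5, 0, 0]
  [0, 0, 5, 0]
  [0, 0, 0, 5]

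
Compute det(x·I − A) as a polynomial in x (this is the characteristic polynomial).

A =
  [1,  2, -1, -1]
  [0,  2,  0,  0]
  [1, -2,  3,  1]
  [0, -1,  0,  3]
x^4 - 9*x^3 + 30*x^2 - 44*x + 24

Expanding det(x·I − A) (e.g. by cofactor expansion or by noting that A is similar to its Jordan form J, which has the same characteristic polynomial as A) gives
  χ_A(x) = x^4 - 9*x^3 + 30*x^2 - 44*x + 24
which factors as (x - 3)*(x - 2)^3. The eigenvalues (with algebraic multiplicities) are λ = 2 with multiplicity 3, λ = 3 with multiplicity 1.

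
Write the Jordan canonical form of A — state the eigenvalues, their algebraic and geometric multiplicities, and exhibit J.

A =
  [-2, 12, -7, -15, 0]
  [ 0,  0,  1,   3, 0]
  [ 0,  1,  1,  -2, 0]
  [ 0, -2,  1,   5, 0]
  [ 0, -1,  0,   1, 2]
J_1(-2) ⊕ J_3(2) ⊕ J_1(2)

The characteristic polynomial is
  det(x·I − A) = x^5 - 6*x^4 + 8*x^3 + 16*x^2 - 48*x + 32 = (x - 2)^4*(x + 2)

Eigenvalues and multiplicities (the geometric multiplicity of λ is n − rank(A − λI), which equals the number of Jordan blocks for λ):
  λ = -2: algebraic multiplicity = 1, geometric multiplicity = 1
  λ = 2: algebraic multiplicity = 4, geometric multiplicity = 2

Determining the block sizes for each eigenvalue:
  λ = -2: one block (gm = 1), so the single block has size am = 1 → block sizes [1]
  λ = 2: with am = 4 and gm = 2, the partition is not yet determined (e.g. several partitions of 4 into 2 parts exist). Let N = A − (2)·I. Computing rank(N^1) = 3, rank(N^2) = 2, rank(N^3) = 1; the number of blocks of size ≥ j is rank(N^{j−1}) − rank(N^j), giving [2, 1, 1]. So we have 1 block(s) of size 3, 1 block(s) of size 1 → block sizes [3, 1]

Assembling the blocks gives a Jordan form
J =
  [-2, 0, 0, 0, 0]
  [ 0, 2, 1, 0, 0]
  [ 0, 0, 2, 1, 0]
  [ 0, 0, 0, 2, 0]
  [ 0, 0, 0, 0, 2]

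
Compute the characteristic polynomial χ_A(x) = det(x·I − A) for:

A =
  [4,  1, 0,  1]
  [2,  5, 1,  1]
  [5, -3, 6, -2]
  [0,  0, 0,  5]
x^4 - 20*x^3 + 150*x^2 - 500*x + 625

Expanding det(x·I − A) (e.g. by cofactor expansion or by noting that A is similar to its Jordan form J, which has the same characteristic polynomial as A) gives
  χ_A(x) = x^4 - 20*x^3 + 150*x^2 - 500*x + 625
which factors as (x - 5)^4. The eigenvalues (with algebraic multiplicities) are λ = 5 with multiplicity 4.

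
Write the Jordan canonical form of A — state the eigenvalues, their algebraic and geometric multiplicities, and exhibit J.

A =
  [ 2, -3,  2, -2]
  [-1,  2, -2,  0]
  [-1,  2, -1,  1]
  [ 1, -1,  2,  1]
J_2(1) ⊕ J_2(1)

The characteristic polynomial is
  det(x·I − A) = x^4 - 4*x^3 + 6*x^2 - 4*x + 1 = (x - 1)^4

Eigenvalues and multiplicities (the geometric multiplicity of λ is n − rank(A − λI), which equals the number of Jordan blocks for λ):
  λ = 1: algebraic multiplicity = 4, geometric multiplicity = 2

Determining the block sizes for each eigenvalue:
  λ = 1: with am = 4 and gm = 2, the partition is not yet determined (e.g. several partitions of 4 into 2 parts exist). Let N = A − (1)·I. Computing rank(N^1) = 2, rank(N^2) = 0; the number of blocks of size ≥ j is rank(N^{j−1}) − rank(N^j), giving [2, 2]. So we have 2 block(s) of size 2 → block sizes [2, 2]

Assembling the blocks gives a Jordan form
J =
  [1, 1, 0, 0]
  [0, 1, 0, 0]
  [0, 0, 1, 1]
  [0, 0, 0, 1]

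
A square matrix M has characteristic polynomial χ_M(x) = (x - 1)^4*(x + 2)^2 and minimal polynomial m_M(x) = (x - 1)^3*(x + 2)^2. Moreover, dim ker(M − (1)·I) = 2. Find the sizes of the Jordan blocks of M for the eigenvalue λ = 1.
Block sizes for λ = 1: [3, 1]

Step 1 — from the characteristic polynomial, algebraic multiplicity of λ = 1 is 4. From dim ker(M − (1)·I) = 2, there are exactly 2 Jordan blocks for λ = 1.
Step 2 — from the minimal polynomial, the factor (x − 1)^3 tells us the largest block for λ = 1 has size 3.
Step 3 — with total size 4, 2 blocks, and largest block 3, the block sizes (in nonincreasing order) are [3, 1].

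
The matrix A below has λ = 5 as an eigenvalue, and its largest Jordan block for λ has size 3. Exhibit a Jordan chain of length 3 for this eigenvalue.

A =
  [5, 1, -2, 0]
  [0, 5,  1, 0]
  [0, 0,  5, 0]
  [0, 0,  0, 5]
A Jordan chain for λ = 5 of length 3:
v_1 = (1, 0, 0, 0)ᵀ
v_2 = (-2, 1, 0, 0)ᵀ
v_3 = (0, 0, 1, 0)ᵀ

Let N = A − (5)·I. We want v_3 with N^3 v_3 = 0 but N^2 v_3 ≠ 0; then v_{j-1} := N · v_j for j = 3, …, 2.

Pick v_3 = (0, 0, 1, 0)ᵀ.
Then v_2 = N · v_3 = (-2, 1, 0, 0)ᵀ.
Then v_1 = N · v_2 = (1, 0, 0, 0)ᵀ.

Sanity check: (A − (5)·I) v_1 = (0, 0, 0, 0)ᵀ = 0. ✓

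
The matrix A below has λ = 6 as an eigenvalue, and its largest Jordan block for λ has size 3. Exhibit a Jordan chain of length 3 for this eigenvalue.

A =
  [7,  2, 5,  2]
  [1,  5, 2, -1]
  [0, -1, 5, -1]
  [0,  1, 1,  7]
A Jordan chain for λ = 6 of length 3:
v_1 = (3, 0, -1, 1)ᵀ
v_2 = (1, 1, 0, 0)ᵀ
v_3 = (1, 0, 0, 0)ᵀ

Let N = A − (6)·I. We want v_3 with N^3 v_3 = 0 but N^2 v_3 ≠ 0; then v_{j-1} := N · v_j for j = 3, …, 2.

Pick v_3 = (1, 0, 0, 0)ᵀ.
Then v_2 = N · v_3 = (1, 1, 0, 0)ᵀ.
Then v_1 = N · v_2 = (3, 0, -1, 1)ᵀ.

Sanity check: (A − (6)·I) v_1 = (0, 0, 0, 0)ᵀ = 0. ✓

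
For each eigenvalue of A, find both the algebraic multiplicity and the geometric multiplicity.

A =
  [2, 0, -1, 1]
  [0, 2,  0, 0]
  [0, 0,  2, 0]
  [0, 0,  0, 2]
λ = 2: alg = 4, geom = 3

Step 1 — factor the characteristic polynomial to read off the algebraic multiplicities:
  χ_A(x) = (x - 2)^4

Step 2 — compute geometric multiplicities via the rank-nullity identity g(λ) = n − rank(A − λI):
  rank(A − (2)·I) = 1, so dim ker(A − (2)·I) = n − 1 = 3

Summary:
  λ = 2: algebraic multiplicity = 4, geometric multiplicity = 3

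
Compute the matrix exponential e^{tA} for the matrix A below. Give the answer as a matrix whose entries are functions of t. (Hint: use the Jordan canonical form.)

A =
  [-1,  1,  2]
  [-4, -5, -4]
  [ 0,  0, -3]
e^{tA} =
  [2*t*exp(-3*t) + exp(-3*t), t*exp(-3*t), 2*t*exp(-3*t)]
  [-4*t*exp(-3*t), -2*t*exp(-3*t) + exp(-3*t), -4*t*exp(-3*t)]
  [0, 0, exp(-3*t)]

Strategy: write A = P · J · P⁻¹ where J is a Jordan canonical form, so e^{tA} = P · e^{tJ} · P⁻¹, and e^{tJ} can be computed block-by-block.

A has Jordan form
J =
  [-3,  1,  0]
  [ 0, -3,  0]
  [ 0,  0, -3]
(up to reordering of blocks).

Per-block formulas:
  For a 2×2 Jordan block J_2(-3): exp(t · J_2(-3)) = e^(-3t)·(I + t·N), where N is the 2×2 nilpotent shift.
  For a 1×1 block at λ = -3: exp(t · [-3]) = [e^(-3t)].

After assembling e^{tJ} and conjugating by P, we get:

e^{tA} =
  [2*t*exp(-3*t) + exp(-3*t), t*exp(-3*t), 2*t*exp(-3*t)]
  [-4*t*exp(-3*t), -2*t*exp(-3*t) + exp(-3*t), -4*t*exp(-3*t)]
  [0, 0, exp(-3*t)]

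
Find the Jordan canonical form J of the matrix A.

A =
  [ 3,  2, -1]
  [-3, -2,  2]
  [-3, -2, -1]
J_3(0)

The characteristic polynomial is
  det(x·I − A) = x^3

Eigenvalues and multiplicities (the geometric multiplicity of λ is n − rank(A − λI), which equals the number of Jordan blocks for λ):
  λ = 0: algebraic multiplicity = 3, geometric multiplicity = 1

Determining the block sizes for each eigenvalue:
  λ = 0: one block (gm = 1), so the single block has size am = 3 → block sizes [3]

Assembling the blocks gives a Jordan form
J =
  [0, 1, 0]
  [0, 0, 1]
  [0, 0, 0]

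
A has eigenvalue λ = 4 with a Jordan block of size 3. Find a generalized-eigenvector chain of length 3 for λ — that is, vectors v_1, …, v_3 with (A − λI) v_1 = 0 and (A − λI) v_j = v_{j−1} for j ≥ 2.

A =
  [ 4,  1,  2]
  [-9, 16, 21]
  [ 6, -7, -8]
A Jordan chain for λ = 4 of length 3:
v_1 = (3, 18, -9)ᵀ
v_2 = (0, -9, 6)ᵀ
v_3 = (1, 0, 0)ᵀ

Let N = A − (4)·I. We want v_3 with N^3 v_3 = 0 but N^2 v_3 ≠ 0; then v_{j-1} := N · v_j for j = 3, …, 2.

Pick v_3 = (1, 0, 0)ᵀ.
Then v_2 = N · v_3 = (0, -9, 6)ᵀ.
Then v_1 = N · v_2 = (3, 18, -9)ᵀ.

Sanity check: (A − (4)·I) v_1 = (0, 0, 0)ᵀ = 0. ✓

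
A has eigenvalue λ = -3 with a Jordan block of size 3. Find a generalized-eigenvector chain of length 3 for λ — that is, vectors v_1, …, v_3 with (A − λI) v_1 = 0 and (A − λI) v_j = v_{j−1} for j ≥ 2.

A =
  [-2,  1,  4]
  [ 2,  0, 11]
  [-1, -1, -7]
A Jordan chain for λ = -3 of length 3:
v_1 = (-1, -3, 1)ᵀ
v_2 = (1, 2, -1)ᵀ
v_3 = (1, 0, 0)ᵀ

Let N = A − (-3)·I. We want v_3 with N^3 v_3 = 0 but N^2 v_3 ≠ 0; then v_{j-1} := N · v_j for j = 3, …, 2.

Pick v_3 = (1, 0, 0)ᵀ.
Then v_2 = N · v_3 = (1, 2, -1)ᵀ.
Then v_1 = N · v_2 = (-1, -3, 1)ᵀ.

Sanity check: (A − (-3)·I) v_1 = (0, 0, 0)ᵀ = 0. ✓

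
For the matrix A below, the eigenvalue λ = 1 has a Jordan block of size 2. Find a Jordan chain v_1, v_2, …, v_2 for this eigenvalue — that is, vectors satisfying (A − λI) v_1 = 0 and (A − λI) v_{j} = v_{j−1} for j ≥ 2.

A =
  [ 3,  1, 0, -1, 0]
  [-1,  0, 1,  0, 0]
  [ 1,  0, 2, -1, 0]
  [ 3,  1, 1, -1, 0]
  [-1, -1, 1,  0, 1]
A Jordan chain for λ = 1 of length 2:
v_1 = (2, -1, 1, 3, -1)ᵀ
v_2 = (1, 0, 0, 0, 0)ᵀ

Let N = A − (1)·I. We want v_2 with N^2 v_2 = 0 but N^1 v_2 ≠ 0; then v_{j-1} := N · v_j for j = 2, …, 2.

Pick v_2 = (1, 0, 0, 0, 0)ᵀ.
Then v_1 = N · v_2 = (2, -1, 1, 3, -1)ᵀ.

Sanity check: (A − (1)·I) v_1 = (0, 0, 0, 0, 0)ᵀ = 0. ✓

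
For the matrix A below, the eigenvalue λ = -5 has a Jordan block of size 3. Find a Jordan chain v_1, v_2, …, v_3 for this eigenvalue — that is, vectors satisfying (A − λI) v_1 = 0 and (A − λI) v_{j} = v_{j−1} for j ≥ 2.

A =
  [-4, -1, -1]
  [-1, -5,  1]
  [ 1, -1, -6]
A Jordan chain for λ = -5 of length 3:
v_1 = (1, 0, 1)ᵀ
v_2 = (1, -1, 1)ᵀ
v_3 = (1, 0, 0)ᵀ

Let N = A − (-5)·I. We want v_3 with N^3 v_3 = 0 but N^2 v_3 ≠ 0; then v_{j-1} := N · v_j for j = 3, …, 2.

Pick v_3 = (1, 0, 0)ᵀ.
Then v_2 = N · v_3 = (1, -1, 1)ᵀ.
Then v_1 = N · v_2 = (1, 0, 1)ᵀ.

Sanity check: (A − (-5)·I) v_1 = (0, 0, 0)ᵀ = 0. ✓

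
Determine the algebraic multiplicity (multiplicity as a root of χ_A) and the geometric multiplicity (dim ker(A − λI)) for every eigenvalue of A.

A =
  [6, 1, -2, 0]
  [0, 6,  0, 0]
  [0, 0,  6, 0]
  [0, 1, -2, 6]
λ = 6: alg = 4, geom = 3

Step 1 — factor the characteristic polynomial to read off the algebraic multiplicities:
  χ_A(x) = (x - 6)^4

Step 2 — compute geometric multiplicities via the rank-nullity identity g(λ) = n − rank(A − λI):
  rank(A − (6)·I) = 1, so dim ker(A − (6)·I) = n − 1 = 3

Summary:
  λ = 6: algebraic multiplicity = 4, geometric multiplicity = 3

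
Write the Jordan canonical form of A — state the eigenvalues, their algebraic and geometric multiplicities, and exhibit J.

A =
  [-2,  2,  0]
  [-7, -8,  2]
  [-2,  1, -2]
J_3(-4)

The characteristic polynomial is
  det(x·I − A) = x^3 + 12*x^2 + 48*x + 64 = (x + 4)^3

Eigenvalues and multiplicities (the geometric multiplicity of λ is n − rank(A − λI), which equals the number of Jordan blocks for λ):
  λ = -4: algebraic multiplicity = 3, geometric multiplicity = 1

Determining the block sizes for each eigenvalue:
  λ = -4: one block (gm = 1), so the single block has size am = 3 → block sizes [3]

Assembling the blocks gives a Jordan form
J =
  [-4,  1,  0]
  [ 0, -4,  1]
  [ 0,  0, -4]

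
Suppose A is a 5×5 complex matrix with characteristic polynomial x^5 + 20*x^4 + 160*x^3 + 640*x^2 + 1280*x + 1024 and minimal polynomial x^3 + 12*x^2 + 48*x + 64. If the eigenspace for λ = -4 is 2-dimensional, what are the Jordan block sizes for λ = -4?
Block sizes for λ = -4: [3, 2]

Step 1 — from the characteristic polynomial, algebraic multiplicity of λ = -4 is 5. From dim ker(A − (-4)·I) = 2, there are exactly 2 Jordan blocks for λ = -4.
Step 2 — from the minimal polynomial, the factor (x + 4)^3 tells us the largest block for λ = -4 has size 3.
Step 3 — with total size 5, 2 blocks, and largest block 3, the block sizes (in nonincreasing order) are [3, 2].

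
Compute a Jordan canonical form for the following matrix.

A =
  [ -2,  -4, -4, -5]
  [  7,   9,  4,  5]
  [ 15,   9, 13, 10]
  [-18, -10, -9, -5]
J_1(0) ⊕ J_3(5)

The characteristic polynomial is
  det(x·I − A) = x^4 - 15*x^3 + 75*x^2 - 125*x = x*(x - 5)^3

Eigenvalues and multiplicities (the geometric multiplicity of λ is n − rank(A − λI), which equals the number of Jordan blocks for λ):
  λ = 0: algebraic multiplicity = 1, geometric multiplicity = 1
  λ = 5: algebraic multiplicity = 3, geometric multiplicity = 1

Determining the block sizes for each eigenvalue:
  λ = 0: one block (gm = 1), so the single block has size am = 1 → block sizes [1]
  λ = 5: one block (gm = 1), so the single block has size am = 3 → block sizes [3]

Assembling the blocks gives a Jordan form
J =
  [0, 0, 0, 0]
  [0, 5, 1, 0]
  [0, 0, 5, 1]
  [0, 0, 0, 5]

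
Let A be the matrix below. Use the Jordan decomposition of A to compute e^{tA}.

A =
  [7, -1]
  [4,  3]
e^{tA} =
  [2*t*exp(5*t) + exp(5*t), -t*exp(5*t)]
  [4*t*exp(5*t), -2*t*exp(5*t) + exp(5*t)]

Strategy: write A = P · J · P⁻¹ where J is a Jordan canonical form, so e^{tA} = P · e^{tJ} · P⁻¹, and e^{tJ} can be computed block-by-block.

A has Jordan form
J =
  [5, 1]
  [0, 5]
(up to reordering of blocks).

Per-block formulas:
  For a 2×2 Jordan block J_2(5): exp(t · J_2(5)) = e^(5t)·(I + t·N), where N is the 2×2 nilpotent shift.

After assembling e^{tJ} and conjugating by P, we get:

e^{tA} =
  [2*t*exp(5*t) + exp(5*t), -t*exp(5*t)]
  [4*t*exp(5*t), -2*t*exp(5*t) + exp(5*t)]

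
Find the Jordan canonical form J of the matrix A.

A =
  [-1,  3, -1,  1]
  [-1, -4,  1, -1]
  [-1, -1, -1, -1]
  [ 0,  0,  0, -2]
J_3(-2) ⊕ J_1(-2)

The characteristic polynomial is
  det(x·I − A) = x^4 + 8*x^3 + 24*x^2 + 32*x + 16 = (x + 2)^4

Eigenvalues and multiplicities (the geometric multiplicity of λ is n − rank(A − λI), which equals the number of Jordan blocks for λ):
  λ = -2: algebraic multiplicity = 4, geometric multiplicity = 2

Determining the block sizes for each eigenvalue:
  λ = -2: with am = 4 and gm = 2, the partition is not yet determined (e.g. several partitions of 4 into 2 parts exist). Let N = A − (-2)·I. Computing rank(N^1) = 2, rank(N^2) = 1, rank(N^3) = 0; the number of blocks of size ≥ j is rank(N^{j−1}) − rank(N^j), giving [2, 1, 1]. So we have 1 block(s) of size 3, 1 block(s) of size 1 → block sizes [3, 1]

Assembling the blocks gives a Jordan form
J =
  [-2,  1,  0,  0]
  [ 0, -2,  1,  0]
  [ 0,  0, -2,  0]
  [ 0,  0,  0, -2]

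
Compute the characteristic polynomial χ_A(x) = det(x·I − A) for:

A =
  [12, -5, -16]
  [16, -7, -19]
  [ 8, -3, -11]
x^3 + 6*x^2 + 12*x + 8

Expanding det(x·I − A) (e.g. by cofactor expansion or by noting that A is similar to its Jordan form J, which has the same characteristic polynomial as A) gives
  χ_A(x) = x^3 + 6*x^2 + 12*x + 8
which factors as (x + 2)^3. The eigenvalues (with algebraic multiplicities) are λ = -2 with multiplicity 3.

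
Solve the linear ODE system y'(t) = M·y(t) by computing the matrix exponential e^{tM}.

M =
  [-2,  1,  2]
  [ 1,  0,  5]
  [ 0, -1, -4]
e^{tM} =
  [t^2*exp(-2*t)/2 + exp(-2*t), t*exp(-2*t), t^2*exp(-2*t)/2 + 2*t*exp(-2*t)]
  [t^2*exp(-2*t) + t*exp(-2*t), 2*t*exp(-2*t) + exp(-2*t), t^2*exp(-2*t) + 5*t*exp(-2*t)]
  [-t^2*exp(-2*t)/2, -t*exp(-2*t), -t^2*exp(-2*t)/2 - 2*t*exp(-2*t) + exp(-2*t)]

Strategy: write M = P · J · P⁻¹ where J is a Jordan canonical form, so e^{tM} = P · e^{tJ} · P⁻¹, and e^{tJ} can be computed block-by-block.

M has Jordan form
J =
  [-2,  1,  0]
  [ 0, -2,  1]
  [ 0,  0, -2]
(up to reordering of blocks).

Per-block formulas:
  For a 3×3 Jordan block J_3(-2): exp(t · J_3(-2)) = e^(-2t)·(I + t·N + (t^2/2)·N^2), where N is the 3×3 nilpotent shift.

After assembling e^{tJ} and conjugating by P, we get:

e^{tM} =
  [t^2*exp(-2*t)/2 + exp(-2*t), t*exp(-2*t), t^2*exp(-2*t)/2 + 2*t*exp(-2*t)]
  [t^2*exp(-2*t) + t*exp(-2*t), 2*t*exp(-2*t) + exp(-2*t), t^2*exp(-2*t) + 5*t*exp(-2*t)]
  [-t^2*exp(-2*t)/2, -t*exp(-2*t), -t^2*exp(-2*t)/2 - 2*t*exp(-2*t) + exp(-2*t)]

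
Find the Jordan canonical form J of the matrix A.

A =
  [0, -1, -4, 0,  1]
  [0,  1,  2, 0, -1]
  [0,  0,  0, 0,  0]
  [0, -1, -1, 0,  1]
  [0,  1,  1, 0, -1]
J_3(0) ⊕ J_1(0) ⊕ J_1(0)

The characteristic polynomial is
  det(x·I − A) = x^5

Eigenvalues and multiplicities (the geometric multiplicity of λ is n − rank(A − λI), which equals the number of Jordan blocks for λ):
  λ = 0: algebraic multiplicity = 5, geometric multiplicity = 3

Determining the block sizes for each eigenvalue:
  λ = 0: with am = 5 and gm = 3, the partition is not yet determined (e.g. several partitions of 5 into 3 parts exist). Let N = A − (0)·I. Computing rank(N^1) = 2, rank(N^2) = 1, rank(N^3) = 0; the number of blocks of size ≥ j is rank(N^{j−1}) − rank(N^j), giving [3, 1, 1]. So we have 1 block(s) of size 3, 2 block(s) of size 1 → block sizes [3, 1, 1]

Assembling the blocks gives a Jordan form
J =
  [0, 1, 0, 0, 0]
  [0, 0, 1, 0, 0]
  [0, 0, 0, 0, 0]
  [0, 0, 0, 0, 0]
  [0, 0, 0, 0, 0]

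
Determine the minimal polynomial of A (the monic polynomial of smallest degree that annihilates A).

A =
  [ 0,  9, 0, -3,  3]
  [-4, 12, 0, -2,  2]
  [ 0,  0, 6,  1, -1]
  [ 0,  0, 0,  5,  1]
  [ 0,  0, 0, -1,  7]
x^2 - 12*x + 36

The characteristic polynomial is χ_A(x) = (x - 6)^5, so the eigenvalues are known. The minimal polynomial is
  m_A(x) = Π_λ (x − λ)^{k_λ}
where k_λ is the size of the *largest* Jordan block for λ (equivalently, the smallest k with (A − λI)^k v = 0 for every generalised eigenvector v of λ).

  λ = 6: largest Jordan block has size 2, contributing (x − 6)^2

So m_A(x) = (x - 6)^2 = x^2 - 12*x + 36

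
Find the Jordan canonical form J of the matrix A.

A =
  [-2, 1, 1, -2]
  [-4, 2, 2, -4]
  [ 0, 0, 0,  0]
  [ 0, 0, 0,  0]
J_2(0) ⊕ J_1(0) ⊕ J_1(0)

The characteristic polynomial is
  det(x·I − A) = x^4

Eigenvalues and multiplicities (the geometric multiplicity of λ is n − rank(A − λI), which equals the number of Jordan blocks for λ):
  λ = 0: algebraic multiplicity = 4, geometric multiplicity = 3

Determining the block sizes for each eigenvalue:
  λ = 0: 3 blocks summing to 4 forces exactly one block of size 2 and the rest size 1 → block sizes [2, 1, 1]

Assembling the blocks gives a Jordan form
J =
  [0, 1, 0, 0]
  [0, 0, 0, 0]
  [0, 0, 0, 0]
  [0, 0, 0, 0]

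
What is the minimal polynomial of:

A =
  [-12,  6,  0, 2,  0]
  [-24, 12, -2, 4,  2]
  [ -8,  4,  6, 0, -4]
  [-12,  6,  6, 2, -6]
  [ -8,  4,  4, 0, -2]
x^2 - 2*x

The characteristic polynomial is χ_A(x) = x^2*(x - 2)^3, so the eigenvalues are known. The minimal polynomial is
  m_A(x) = Π_λ (x − λ)^{k_λ}
where k_λ is the size of the *largest* Jordan block for λ (equivalently, the smallest k with (A − λI)^k v = 0 for every generalised eigenvector v of λ).

  λ = 0: largest Jordan block has size 1, contributing (x − 0)
  λ = 2: largest Jordan block has size 1, contributing (x − 2)

So m_A(x) = x*(x - 2) = x^2 - 2*x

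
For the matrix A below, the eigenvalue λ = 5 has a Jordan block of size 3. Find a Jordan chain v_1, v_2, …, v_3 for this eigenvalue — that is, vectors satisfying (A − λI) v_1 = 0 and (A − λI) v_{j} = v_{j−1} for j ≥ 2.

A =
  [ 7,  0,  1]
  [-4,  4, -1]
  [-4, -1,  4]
A Jordan chain for λ = 5 of length 3:
v_1 = (-1, 2, 2)ᵀ
v_2 = (0, -1, -1)ᵀ
v_3 = (0, 1, 0)ᵀ

Let N = A − (5)·I. We want v_3 with N^3 v_3 = 0 but N^2 v_3 ≠ 0; then v_{j-1} := N · v_j for j = 3, …, 2.

Pick v_3 = (0, 1, 0)ᵀ.
Then v_2 = N · v_3 = (0, -1, -1)ᵀ.
Then v_1 = N · v_2 = (-1, 2, 2)ᵀ.

Sanity check: (A − (5)·I) v_1 = (0, 0, 0)ᵀ = 0. ✓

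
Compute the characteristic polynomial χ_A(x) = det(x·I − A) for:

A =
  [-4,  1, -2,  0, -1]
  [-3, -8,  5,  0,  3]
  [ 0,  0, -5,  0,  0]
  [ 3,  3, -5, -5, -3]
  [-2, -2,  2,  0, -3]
x^5 + 25*x^4 + 250*x^3 + 1250*x^2 + 3125*x + 3125

Expanding det(x·I − A) (e.g. by cofactor expansion or by noting that A is similar to its Jordan form J, which has the same characteristic polynomial as A) gives
  χ_A(x) = x^5 + 25*x^4 + 250*x^3 + 1250*x^2 + 3125*x + 3125
which factors as (x + 5)^5. The eigenvalues (with algebraic multiplicities) are λ = -5 with multiplicity 5.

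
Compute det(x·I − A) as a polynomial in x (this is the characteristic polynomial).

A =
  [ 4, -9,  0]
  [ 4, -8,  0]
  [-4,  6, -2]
x^3 + 6*x^2 + 12*x + 8

Expanding det(x·I − A) (e.g. by cofactor expansion or by noting that A is similar to its Jordan form J, which has the same characteristic polynomial as A) gives
  χ_A(x) = x^3 + 6*x^2 + 12*x + 8
which factors as (x + 2)^3. The eigenvalues (with algebraic multiplicities) are λ = -2 with multiplicity 3.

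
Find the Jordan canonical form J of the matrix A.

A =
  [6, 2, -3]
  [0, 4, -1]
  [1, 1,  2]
J_3(4)

The characteristic polynomial is
  det(x·I − A) = x^3 - 12*x^2 + 48*x - 64 = (x - 4)^3

Eigenvalues and multiplicities (the geometric multiplicity of λ is n − rank(A − λI), which equals the number of Jordan blocks for λ):
  λ = 4: algebraic multiplicity = 3, geometric multiplicity = 1

Determining the block sizes for each eigenvalue:
  λ = 4: one block (gm = 1), so the single block has size am = 3 → block sizes [3]

Assembling the blocks gives a Jordan form
J =
  [4, 1, 0]
  [0, 4, 1]
  [0, 0, 4]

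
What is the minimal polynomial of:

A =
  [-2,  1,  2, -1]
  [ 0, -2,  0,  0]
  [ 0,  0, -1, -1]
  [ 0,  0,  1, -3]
x^3 + 6*x^2 + 12*x + 8

The characteristic polynomial is χ_A(x) = (x + 2)^4, so the eigenvalues are known. The minimal polynomial is
  m_A(x) = Π_λ (x − λ)^{k_λ}
where k_λ is the size of the *largest* Jordan block for λ (equivalently, the smallest k with (A − λI)^k v = 0 for every generalised eigenvector v of λ).

  λ = -2: largest Jordan block has size 3, contributing (x + 2)^3

So m_A(x) = (x + 2)^3 = x^3 + 6*x^2 + 12*x + 8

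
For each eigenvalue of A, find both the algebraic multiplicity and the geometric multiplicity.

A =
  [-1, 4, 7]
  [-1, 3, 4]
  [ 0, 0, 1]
λ = 1: alg = 3, geom = 1

Step 1 — factor the characteristic polynomial to read off the algebraic multiplicities:
  χ_A(x) = (x - 1)^3

Step 2 — compute geometric multiplicities via the rank-nullity identity g(λ) = n − rank(A − λI):
  rank(A − (1)·I) = 2, so dim ker(A − (1)·I) = n − 2 = 1

Summary:
  λ = 1: algebraic multiplicity = 3, geometric multiplicity = 1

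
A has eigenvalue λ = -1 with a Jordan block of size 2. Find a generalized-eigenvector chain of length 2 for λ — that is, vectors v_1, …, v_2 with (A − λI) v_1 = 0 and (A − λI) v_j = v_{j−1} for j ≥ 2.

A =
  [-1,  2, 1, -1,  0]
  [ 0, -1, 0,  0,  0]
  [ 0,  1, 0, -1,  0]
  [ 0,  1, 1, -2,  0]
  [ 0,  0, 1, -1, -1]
A Jordan chain for λ = -1 of length 2:
v_1 = (2, 0, 1, 1, 0)ᵀ
v_2 = (0, 1, 0, 0, 0)ᵀ

Let N = A − (-1)·I. We want v_2 with N^2 v_2 = 0 but N^1 v_2 ≠ 0; then v_{j-1} := N · v_j for j = 2, …, 2.

Pick v_2 = (0, 1, 0, 0, 0)ᵀ.
Then v_1 = N · v_2 = (2, 0, 1, 1, 0)ᵀ.

Sanity check: (A − (-1)·I) v_1 = (0, 0, 0, 0, 0)ᵀ = 0. ✓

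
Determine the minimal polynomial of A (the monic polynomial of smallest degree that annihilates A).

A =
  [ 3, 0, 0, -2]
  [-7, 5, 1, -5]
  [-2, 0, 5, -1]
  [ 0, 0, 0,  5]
x^4 - 18*x^3 + 120*x^2 - 350*x + 375

The characteristic polynomial is χ_A(x) = (x - 5)^3*(x - 3), so the eigenvalues are known. The minimal polynomial is
  m_A(x) = Π_λ (x − λ)^{k_λ}
where k_λ is the size of the *largest* Jordan block for λ (equivalently, the smallest k with (A − λI)^k v = 0 for every generalised eigenvector v of λ).

  λ = 3: largest Jordan block has size 1, contributing (x − 3)
  λ = 5: largest Jordan block has size 3, contributing (x − 5)^3

So m_A(x) = (x - 5)^3*(x - 3) = x^4 - 18*x^3 + 120*x^2 - 350*x + 375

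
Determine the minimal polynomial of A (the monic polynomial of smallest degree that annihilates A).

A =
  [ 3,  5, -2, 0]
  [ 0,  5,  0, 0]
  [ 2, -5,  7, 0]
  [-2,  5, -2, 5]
x^2 - 10*x + 25

The characteristic polynomial is χ_A(x) = (x - 5)^4, so the eigenvalues are known. The minimal polynomial is
  m_A(x) = Π_λ (x − λ)^{k_λ}
where k_λ is the size of the *largest* Jordan block for λ (equivalently, the smallest k with (A − λI)^k v = 0 for every generalised eigenvector v of λ).

  λ = 5: largest Jordan block has size 2, contributing (x − 5)^2

So m_A(x) = (x - 5)^2 = x^2 - 10*x + 25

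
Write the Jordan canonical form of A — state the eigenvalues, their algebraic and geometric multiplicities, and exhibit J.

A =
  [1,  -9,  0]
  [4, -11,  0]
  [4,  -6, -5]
J_2(-5) ⊕ J_1(-5)

The characteristic polynomial is
  det(x·I − A) = x^3 + 15*x^2 + 75*x + 125 = (x + 5)^3

Eigenvalues and multiplicities (the geometric multiplicity of λ is n − rank(A − λI), which equals the number of Jordan blocks for λ):
  λ = -5: algebraic multiplicity = 3, geometric multiplicity = 2

Determining the block sizes for each eigenvalue:
  λ = -5: 2 blocks summing to 3 forces exactly one block of size 2 and the rest size 1 → block sizes [2, 1]

Assembling the blocks gives a Jordan form
J =
  [-5,  1,  0]
  [ 0, -5,  0]
  [ 0,  0, -5]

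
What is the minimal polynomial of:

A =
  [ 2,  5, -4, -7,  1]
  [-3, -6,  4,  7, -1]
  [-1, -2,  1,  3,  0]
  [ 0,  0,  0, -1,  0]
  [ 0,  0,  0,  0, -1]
x^3 + 3*x^2 + 3*x + 1

The characteristic polynomial is χ_A(x) = (x + 1)^5, so the eigenvalues are known. The minimal polynomial is
  m_A(x) = Π_λ (x − λ)^{k_λ}
where k_λ is the size of the *largest* Jordan block for λ (equivalently, the smallest k with (A − λI)^k v = 0 for every generalised eigenvector v of λ).

  λ = -1: largest Jordan block has size 3, contributing (x + 1)^3

So m_A(x) = (x + 1)^3 = x^3 + 3*x^2 + 3*x + 1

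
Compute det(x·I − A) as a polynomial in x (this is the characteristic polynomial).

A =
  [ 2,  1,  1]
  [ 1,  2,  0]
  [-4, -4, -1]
x^3 - 3*x^2 + 3*x - 1

Expanding det(x·I − A) (e.g. by cofactor expansion or by noting that A is similar to its Jordan form J, which has the same characteristic polynomial as A) gives
  χ_A(x) = x^3 - 3*x^2 + 3*x - 1
which factors as (x - 1)^3. The eigenvalues (with algebraic multiplicities) are λ = 1 with multiplicity 3.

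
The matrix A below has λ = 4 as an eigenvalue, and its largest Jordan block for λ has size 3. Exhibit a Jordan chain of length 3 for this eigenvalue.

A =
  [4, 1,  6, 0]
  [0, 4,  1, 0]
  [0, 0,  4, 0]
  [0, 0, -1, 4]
A Jordan chain for λ = 4 of length 3:
v_1 = (1, 0, 0, 0)ᵀ
v_2 = (6, 1, 0, -1)ᵀ
v_3 = (0, 0, 1, 0)ᵀ

Let N = A − (4)·I. We want v_3 with N^3 v_3 = 0 but N^2 v_3 ≠ 0; then v_{j-1} := N · v_j for j = 3, …, 2.

Pick v_3 = (0, 0, 1, 0)ᵀ.
Then v_2 = N · v_3 = (6, 1, 0, -1)ᵀ.
Then v_1 = N · v_2 = (1, 0, 0, 0)ᵀ.

Sanity check: (A − (4)·I) v_1 = (0, 0, 0, 0)ᵀ = 0. ✓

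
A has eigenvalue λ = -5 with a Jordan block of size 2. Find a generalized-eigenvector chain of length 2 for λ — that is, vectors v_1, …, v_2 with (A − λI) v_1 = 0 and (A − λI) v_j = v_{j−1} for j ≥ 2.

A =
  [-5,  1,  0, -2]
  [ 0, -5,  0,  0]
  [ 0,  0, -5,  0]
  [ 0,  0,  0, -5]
A Jordan chain for λ = -5 of length 2:
v_1 = (1, 0, 0, 0)ᵀ
v_2 = (0, 1, 0, 0)ᵀ

Let N = A − (-5)·I. We want v_2 with N^2 v_2 = 0 but N^1 v_2 ≠ 0; then v_{j-1} := N · v_j for j = 2, …, 2.

Pick v_2 = (0, 1, 0, 0)ᵀ.
Then v_1 = N · v_2 = (1, 0, 0, 0)ᵀ.

Sanity check: (A − (-5)·I) v_1 = (0, 0, 0, 0)ᵀ = 0. ✓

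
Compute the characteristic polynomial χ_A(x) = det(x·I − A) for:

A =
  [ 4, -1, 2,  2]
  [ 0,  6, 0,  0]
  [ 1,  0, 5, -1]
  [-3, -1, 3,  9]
x^4 - 24*x^3 + 216*x^2 - 864*x + 1296

Expanding det(x·I − A) (e.g. by cofactor expansion or by noting that A is similar to its Jordan form J, which has the same characteristic polynomial as A) gives
  χ_A(x) = x^4 - 24*x^3 + 216*x^2 - 864*x + 1296
which factors as (x - 6)^4. The eigenvalues (with algebraic multiplicities) are λ = 6 with multiplicity 4.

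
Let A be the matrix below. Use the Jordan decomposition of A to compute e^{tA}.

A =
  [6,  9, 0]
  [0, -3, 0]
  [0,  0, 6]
e^{tA} =
  [exp(6*t), exp(6*t) - exp(-3*t), 0]
  [0, exp(-3*t), 0]
  [0, 0, exp(6*t)]

Strategy: write A = P · J · P⁻¹ where J is a Jordan canonical form, so e^{tA} = P · e^{tJ} · P⁻¹, and e^{tJ} can be computed block-by-block.

A has Jordan form
J =
  [-3, 0, 0]
  [ 0, 6, 0]
  [ 0, 0, 6]
(up to reordering of blocks).

Per-block formulas:
  For a 1×1 block at λ = 6: exp(t · [6]) = [e^(6t)].
  For a 1×1 block at λ = -3: exp(t · [-3]) = [e^(-3t)].

After assembling e^{tJ} and conjugating by P, we get:

e^{tA} =
  [exp(6*t), exp(6*t) - exp(-3*t), 0]
  [0, exp(-3*t), 0]
  [0, 0, exp(6*t)]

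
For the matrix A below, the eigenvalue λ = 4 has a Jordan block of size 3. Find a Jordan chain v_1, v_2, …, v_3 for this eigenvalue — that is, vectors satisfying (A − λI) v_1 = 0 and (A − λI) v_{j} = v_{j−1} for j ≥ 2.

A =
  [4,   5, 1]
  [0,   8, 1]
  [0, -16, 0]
A Jordan chain for λ = 4 of length 3:
v_1 = (4, 0, 0)ᵀ
v_2 = (5, 4, -16)ᵀ
v_3 = (0, 1, 0)ᵀ

Let N = A − (4)·I. We want v_3 with N^3 v_3 = 0 but N^2 v_3 ≠ 0; then v_{j-1} := N · v_j for j = 3, …, 2.

Pick v_3 = (0, 1, 0)ᵀ.
Then v_2 = N · v_3 = (5, 4, -16)ᵀ.
Then v_1 = N · v_2 = (4, 0, 0)ᵀ.

Sanity check: (A − (4)·I) v_1 = (0, 0, 0)ᵀ = 0. ✓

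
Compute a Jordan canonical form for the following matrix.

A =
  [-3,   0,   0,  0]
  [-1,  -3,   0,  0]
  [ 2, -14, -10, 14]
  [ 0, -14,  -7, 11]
J_2(-3) ⊕ J_1(-3) ⊕ J_1(4)

The characteristic polynomial is
  det(x·I − A) = x^4 + 5*x^3 - 9*x^2 - 81*x - 108 = (x - 4)*(x + 3)^3

Eigenvalues and multiplicities (the geometric multiplicity of λ is n − rank(A − λI), which equals the number of Jordan blocks for λ):
  λ = -3: algebraic multiplicity = 3, geometric multiplicity = 2
  λ = 4: algebraic multiplicity = 1, geometric multiplicity = 1

Determining the block sizes for each eigenvalue:
  λ = -3: 2 blocks summing to 3 forces exactly one block of size 2 and the rest size 1 → block sizes [2, 1]
  λ = 4: one block (gm = 1), so the single block has size am = 1 → block sizes [1]

Assembling the blocks gives a Jordan form
J =
  [-3,  1,  0, 0]
  [ 0, -3,  0, 0]
  [ 0,  0, -3, 0]
  [ 0,  0,  0, 4]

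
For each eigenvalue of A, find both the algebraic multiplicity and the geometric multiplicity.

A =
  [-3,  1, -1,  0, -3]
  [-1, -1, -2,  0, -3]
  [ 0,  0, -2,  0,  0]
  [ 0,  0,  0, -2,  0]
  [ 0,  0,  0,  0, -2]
λ = -2: alg = 5, geom = 3

Step 1 — factor the characteristic polynomial to read off the algebraic multiplicities:
  χ_A(x) = (x + 2)^5

Step 2 — compute geometric multiplicities via the rank-nullity identity g(λ) = n − rank(A − λI):
  rank(A − (-2)·I) = 2, so dim ker(A − (-2)·I) = n − 2 = 3

Summary:
  λ = -2: algebraic multiplicity = 5, geometric multiplicity = 3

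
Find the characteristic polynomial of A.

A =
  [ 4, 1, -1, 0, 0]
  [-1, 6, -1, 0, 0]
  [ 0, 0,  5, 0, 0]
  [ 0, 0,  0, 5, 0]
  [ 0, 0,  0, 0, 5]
x^5 - 25*x^4 + 250*x^3 - 1250*x^2 + 3125*x - 3125

Expanding det(x·I − A) (e.g. by cofactor expansion or by noting that A is similar to its Jordan form J, which has the same characteristic polynomial as A) gives
  χ_A(x) = x^5 - 25*x^4 + 250*x^3 - 1250*x^2 + 3125*x - 3125
which factors as (x - 5)^5. The eigenvalues (with algebraic multiplicities) are λ = 5 with multiplicity 5.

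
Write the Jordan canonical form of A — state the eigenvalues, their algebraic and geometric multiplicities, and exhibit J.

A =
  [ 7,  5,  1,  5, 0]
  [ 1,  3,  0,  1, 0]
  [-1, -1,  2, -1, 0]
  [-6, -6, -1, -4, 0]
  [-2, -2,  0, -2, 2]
J_3(2) ⊕ J_1(2) ⊕ J_1(2)

The characteristic polynomial is
  det(x·I − A) = x^5 - 10*x^4 + 40*x^3 - 80*x^2 + 80*x - 32 = (x - 2)^5

Eigenvalues and multiplicities (the geometric multiplicity of λ is n − rank(A − λI), which equals the number of Jordan blocks for λ):
  λ = 2: algebraic multiplicity = 5, geometric multiplicity = 3

Determining the block sizes for each eigenvalue:
  λ = 2: with am = 5 and gm = 3, the partition is not yet determined (e.g. several partitions of 5 into 3 parts exist). Let N = A − (2)·I. Computing rank(N^1) = 2, rank(N^2) = 1, rank(N^3) = 0; the number of blocks of size ≥ j is rank(N^{j−1}) − rank(N^j), giving [3, 1, 1]. So we have 1 block(s) of size 3, 2 block(s) of size 1 → block sizes [3, 1, 1]

Assembling the blocks gives a Jordan form
J =
  [2, 1, 0, 0, 0]
  [0, 2, 1, 0, 0]
  [0, 0, 2, 0, 0]
  [0, 0, 0, 2, 0]
  [0, 0, 0, 0, 2]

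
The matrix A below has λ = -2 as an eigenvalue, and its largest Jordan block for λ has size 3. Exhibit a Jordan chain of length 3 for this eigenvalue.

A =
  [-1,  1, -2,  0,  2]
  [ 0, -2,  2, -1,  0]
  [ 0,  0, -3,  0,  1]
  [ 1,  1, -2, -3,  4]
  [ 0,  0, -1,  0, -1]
A Jordan chain for λ = -2 of length 3:
v_1 = (1, -1, 0, 0, 0)ᵀ
v_2 = (1, 0, 0, 1, 0)ᵀ
v_3 = (1, 0, 0, 0, 0)ᵀ

Let N = A − (-2)·I. We want v_3 with N^3 v_3 = 0 but N^2 v_3 ≠ 0; then v_{j-1} := N · v_j for j = 3, …, 2.

Pick v_3 = (1, 0, 0, 0, 0)ᵀ.
Then v_2 = N · v_3 = (1, 0, 0, 1, 0)ᵀ.
Then v_1 = N · v_2 = (1, -1, 0, 0, 0)ᵀ.

Sanity check: (A − (-2)·I) v_1 = (0, 0, 0, 0, 0)ᵀ = 0. ✓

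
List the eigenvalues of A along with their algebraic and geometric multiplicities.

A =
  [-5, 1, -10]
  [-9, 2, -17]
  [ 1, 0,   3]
λ = 0: alg = 3, geom = 1

Step 1 — factor the characteristic polynomial to read off the algebraic multiplicities:
  χ_A(x) = x^3

Step 2 — compute geometric multiplicities via the rank-nullity identity g(λ) = n − rank(A − λI):
  rank(A − (0)·I) = 2, so dim ker(A − (0)·I) = n − 2 = 1

Summary:
  λ = 0: algebraic multiplicity = 3, geometric multiplicity = 1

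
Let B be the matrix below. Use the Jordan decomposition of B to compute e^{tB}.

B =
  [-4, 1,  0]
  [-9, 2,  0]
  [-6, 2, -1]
e^{tB} =
  [-3*t*exp(-t) + exp(-t), t*exp(-t), 0]
  [-9*t*exp(-t), 3*t*exp(-t) + exp(-t), 0]
  [-6*t*exp(-t), 2*t*exp(-t), exp(-t)]

Strategy: write B = P · J · P⁻¹ where J is a Jordan canonical form, so e^{tB} = P · e^{tJ} · P⁻¹, and e^{tJ} can be computed block-by-block.

B has Jordan form
J =
  [-1,  1,  0]
  [ 0, -1,  0]
  [ 0,  0, -1]
(up to reordering of blocks).

Per-block formulas:
  For a 1×1 block at λ = -1: exp(t · [-1]) = [e^(-1t)].
  For a 2×2 Jordan block J_2(-1): exp(t · J_2(-1)) = e^(-1t)·(I + t·N), where N is the 2×2 nilpotent shift.

After assembling e^{tJ} and conjugating by P, we get:

e^{tB} =
  [-3*t*exp(-t) + exp(-t), t*exp(-t), 0]
  [-9*t*exp(-t), 3*t*exp(-t) + exp(-t), 0]
  [-6*t*exp(-t), 2*t*exp(-t), exp(-t)]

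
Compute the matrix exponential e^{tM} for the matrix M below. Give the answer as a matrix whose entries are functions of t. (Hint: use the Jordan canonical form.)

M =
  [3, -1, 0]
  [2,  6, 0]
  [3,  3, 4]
e^{tM} =
  [-exp(5*t) + 2*exp(4*t), -exp(5*t) + exp(4*t), 0]
  [2*exp(5*t) - 2*exp(4*t), 2*exp(5*t) - exp(4*t), 0]
  [3*exp(5*t) - 3*exp(4*t), 3*exp(5*t) - 3*exp(4*t), exp(4*t)]

Strategy: write M = P · J · P⁻¹ where J is a Jordan canonical form, so e^{tM} = P · e^{tJ} · P⁻¹, and e^{tJ} can be computed block-by-block.

M has Jordan form
J =
  [4, 0, 0]
  [0, 4, 0]
  [0, 0, 5]
(up to reordering of blocks).

Per-block formulas:
  For a 1×1 block at λ = 4: exp(t · [4]) = [e^(4t)].
  For a 1×1 block at λ = 5: exp(t · [5]) = [e^(5t)].

After assembling e^{tJ} and conjugating by P, we get:

e^{tM} =
  [-exp(5*t) + 2*exp(4*t), -exp(5*t) + exp(4*t), 0]
  [2*exp(5*t) - 2*exp(4*t), 2*exp(5*t) - exp(4*t), 0]
  [3*exp(5*t) - 3*exp(4*t), 3*exp(5*t) - 3*exp(4*t), exp(4*t)]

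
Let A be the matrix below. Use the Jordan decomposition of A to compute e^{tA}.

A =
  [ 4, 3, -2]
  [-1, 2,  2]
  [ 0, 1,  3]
e^{tA} =
  [-t^2*exp(3*t) + t*exp(3*t) + exp(3*t), -t^2*exp(3*t) + 3*t*exp(3*t), 2*t^2*exp(3*t) - 2*t*exp(3*t)]
  [-t*exp(3*t), -t*exp(3*t) + exp(3*t), 2*t*exp(3*t)]
  [-t^2*exp(3*t)/2, -t^2*exp(3*t)/2 + t*exp(3*t), t^2*exp(3*t) + exp(3*t)]

Strategy: write A = P · J · P⁻¹ where J is a Jordan canonical form, so e^{tA} = P · e^{tJ} · P⁻¹, and e^{tJ} can be computed block-by-block.

A has Jordan form
J =
  [3, 1, 0]
  [0, 3, 1]
  [0, 0, 3]
(up to reordering of blocks).

Per-block formulas:
  For a 3×3 Jordan block J_3(3): exp(t · J_3(3)) = e^(3t)·(I + t·N + (t^2/2)·N^2), where N is the 3×3 nilpotent shift.

After assembling e^{tJ} and conjugating by P, we get:

e^{tA} =
  [-t^2*exp(3*t) + t*exp(3*t) + exp(3*t), -t^2*exp(3*t) + 3*t*exp(3*t), 2*t^2*exp(3*t) - 2*t*exp(3*t)]
  [-t*exp(3*t), -t*exp(3*t) + exp(3*t), 2*t*exp(3*t)]
  [-t^2*exp(3*t)/2, -t^2*exp(3*t)/2 + t*exp(3*t), t^2*exp(3*t) + exp(3*t)]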